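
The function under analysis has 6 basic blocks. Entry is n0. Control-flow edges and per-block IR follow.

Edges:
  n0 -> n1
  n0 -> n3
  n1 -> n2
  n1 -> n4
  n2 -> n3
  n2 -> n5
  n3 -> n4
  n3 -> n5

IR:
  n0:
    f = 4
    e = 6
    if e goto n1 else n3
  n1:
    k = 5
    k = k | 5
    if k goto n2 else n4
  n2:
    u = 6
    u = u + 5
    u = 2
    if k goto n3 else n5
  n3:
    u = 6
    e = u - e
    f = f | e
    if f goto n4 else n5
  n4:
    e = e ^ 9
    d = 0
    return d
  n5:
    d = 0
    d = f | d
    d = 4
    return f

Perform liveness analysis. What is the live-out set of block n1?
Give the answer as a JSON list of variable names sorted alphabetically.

Answer: ["e", "f", "k"]

Analysis:
def/use:
  n0 def {e,f} use ∅
  n1 def {k} use ∅
  n2 def {u} use {k}
  n3 def {e,f,u} use {e,f}
  n4 def {d,e} use {e}
  n5 def {d} use {f}

Live sets:
  live n0: ∅→{e,f}
  live n1: {e,f}→{e,f,k}
  live n2: {e,f,k}→{e,f}
  live n3: {e,f}→{e,f}
  live n4: {e}→∅
  live n5: {f}→∅

live-out(n1) = ["e", "f", "k"]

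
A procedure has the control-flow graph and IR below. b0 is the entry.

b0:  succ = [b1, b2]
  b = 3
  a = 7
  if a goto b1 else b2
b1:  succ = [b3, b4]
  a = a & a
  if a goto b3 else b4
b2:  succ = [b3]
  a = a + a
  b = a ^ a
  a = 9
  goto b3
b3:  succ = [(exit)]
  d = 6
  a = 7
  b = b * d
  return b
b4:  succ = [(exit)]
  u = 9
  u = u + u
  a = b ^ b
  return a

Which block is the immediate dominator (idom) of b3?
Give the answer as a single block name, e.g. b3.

idom tree: b1←b0 b2←b0 b3←b0 b4←b1
Dom∩ at merges:
  b3: preds {b1,b2}: {b0,b1} ∩ {b0,b2} = {b0}; idom=b0

idom(b3) = b0

Answer: b0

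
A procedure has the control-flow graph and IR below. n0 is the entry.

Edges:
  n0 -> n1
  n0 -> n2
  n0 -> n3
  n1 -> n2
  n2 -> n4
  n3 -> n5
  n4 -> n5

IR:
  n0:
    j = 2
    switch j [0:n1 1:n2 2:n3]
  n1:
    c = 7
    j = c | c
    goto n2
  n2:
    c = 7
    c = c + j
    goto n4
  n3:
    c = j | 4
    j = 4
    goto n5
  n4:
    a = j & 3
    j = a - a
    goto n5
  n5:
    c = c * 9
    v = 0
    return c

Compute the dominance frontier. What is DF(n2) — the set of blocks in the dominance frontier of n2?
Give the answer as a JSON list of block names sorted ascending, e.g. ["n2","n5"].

Answer: ["n5"]

Derivation:
idom tree: n1←n0 n2←n0 n3←n0 n4←n2 n5←n0
Dom at joins:
  n2: preds {n0,n1}: {n0} ∩ {n0,n1} = {n0}; idom=n0
  n5: preds {n3,n4}: {n0,n3} ∩ {n0,n2,n4} = {n0}; idom=n0

Frontier:
  n2←n0: walk · to n0
  n2←n1: walk n1 to n0
  n5←n3: walk n3 to n0
  n5←n4: walk n4→n2 to n0
  DF(n0)=∅
  DF(n1)={n2}
  DF(n2)={n5}
  DF(n3)={n5}
  DF(n4)={n5}
  DF(n5)=∅

DF(n2) = ["n5"]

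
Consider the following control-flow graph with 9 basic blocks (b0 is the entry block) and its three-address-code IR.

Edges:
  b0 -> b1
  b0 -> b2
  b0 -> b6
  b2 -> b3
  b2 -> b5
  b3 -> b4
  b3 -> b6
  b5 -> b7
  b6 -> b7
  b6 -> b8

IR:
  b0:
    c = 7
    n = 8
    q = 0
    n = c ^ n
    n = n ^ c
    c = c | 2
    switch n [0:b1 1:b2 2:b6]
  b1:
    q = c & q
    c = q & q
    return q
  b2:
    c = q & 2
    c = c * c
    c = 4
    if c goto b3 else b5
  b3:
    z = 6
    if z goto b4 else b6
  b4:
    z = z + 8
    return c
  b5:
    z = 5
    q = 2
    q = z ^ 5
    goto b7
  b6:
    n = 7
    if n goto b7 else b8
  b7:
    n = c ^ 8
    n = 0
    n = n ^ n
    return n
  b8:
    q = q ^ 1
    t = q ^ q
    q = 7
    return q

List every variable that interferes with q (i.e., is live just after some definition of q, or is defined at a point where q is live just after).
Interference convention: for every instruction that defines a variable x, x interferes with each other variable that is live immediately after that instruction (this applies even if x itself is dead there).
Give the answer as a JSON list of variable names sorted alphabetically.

Per-block:
  b0: {c,n,q} / ∅
  b1: {c,q} / {c,q}
  b2: {c} / {q}
  b3: {z} / ∅
  b4: {z} / {c,z}
  b5: {q,z} / ∅
  b6: {n} / ∅
  b7: {n} / {c}
  b8: {q,t} / {q}

Liveness:
  live b0: ∅→{c,q}
  live b1: {c,q}→∅
  live b2: {q}→{c,q}
  live b3: {c,q}→{c,q,z}
  live b4: {c,z}→∅
  live b5: {c}→{c}
  live b6: {c,q}→{c,q}
  live b7: {c}→∅
  live b8: {q}→∅

Interference:
  c↔{n,q,z}
  n↔{c,q}
  q↔{c,n,z}
  t↔∅
  z↔{c,q}

N(q) = ["c", "n", "z"]

Answer: ["c", "n", "z"]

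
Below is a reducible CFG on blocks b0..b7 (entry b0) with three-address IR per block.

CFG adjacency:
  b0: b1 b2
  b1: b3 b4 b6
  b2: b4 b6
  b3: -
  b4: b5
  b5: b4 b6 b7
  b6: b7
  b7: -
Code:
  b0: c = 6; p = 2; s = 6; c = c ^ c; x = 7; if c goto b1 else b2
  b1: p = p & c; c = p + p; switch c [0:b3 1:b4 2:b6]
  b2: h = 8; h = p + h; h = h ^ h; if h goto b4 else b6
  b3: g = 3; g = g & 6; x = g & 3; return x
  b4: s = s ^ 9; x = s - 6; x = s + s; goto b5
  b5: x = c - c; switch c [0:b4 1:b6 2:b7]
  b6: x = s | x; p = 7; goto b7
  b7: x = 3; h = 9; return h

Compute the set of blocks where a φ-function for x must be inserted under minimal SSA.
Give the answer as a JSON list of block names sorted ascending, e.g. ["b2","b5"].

idom tree: b1←b0 b2←b0 b3←b1 b4←b0 b5←b4 b6←b0 b7←b0
Join-block Dom:
  b4: preds {b1,b2,b5}: {b0,b1} ∩ {b0,b2} ∩ {b0,b4,b5} = {b0}; idom=b0
  b6: preds {b1,b2,b5}: {b0,b1} ∩ {b0,b2} ∩ {b0,b4,b5} = {b0}; idom=b0
  b7: preds {b5,b6}: {b0,b4,b5} ∩ {b0,b6} = {b0}; idom=b0

Frontier:
  b4←b1: walk b1 to b0
  b4←b2: walk b2 to b0
  b4←b5: walk b5→b4 to b0
  b6←b1: walk b1 to b0
  b6←b2: walk b2 to b0
  b6←b5: walk b5→b4 to b0
  b7←b5: walk b5→b4 to b0
  b7←b6: walk b6 to b0
  b0: DF=∅
  b1: DF={b4,b6}
  b2: DF={b4,b6}
  b3: DF=∅
  b4: DF={b4,b6,b7}
  b5: DF={b4,b6,b7}
  b6: DF={b7}
  b7: DF=∅

φ for x: defs {b0,b3,b4,b5,b6,b7}
  DF⁺ = {b4,b6,b7}

Answer: ["b4", "b6", "b7"]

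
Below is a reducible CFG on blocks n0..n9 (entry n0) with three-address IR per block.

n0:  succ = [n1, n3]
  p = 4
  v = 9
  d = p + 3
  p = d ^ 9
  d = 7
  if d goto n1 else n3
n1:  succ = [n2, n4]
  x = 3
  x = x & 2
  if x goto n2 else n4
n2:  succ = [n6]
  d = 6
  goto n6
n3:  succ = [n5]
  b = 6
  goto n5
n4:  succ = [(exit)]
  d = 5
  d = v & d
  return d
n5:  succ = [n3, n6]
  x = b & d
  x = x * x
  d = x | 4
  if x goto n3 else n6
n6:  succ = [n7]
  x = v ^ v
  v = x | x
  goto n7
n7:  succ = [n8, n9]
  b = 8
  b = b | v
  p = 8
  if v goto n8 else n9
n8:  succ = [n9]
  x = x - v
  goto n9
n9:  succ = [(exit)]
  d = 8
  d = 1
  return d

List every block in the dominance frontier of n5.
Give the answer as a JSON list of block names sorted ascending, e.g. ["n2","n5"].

Answer: ["n3", "n6"]

Derivation:
idom tree: n1←n0 n2←n1 n3←n0 n4←n1 n5←n3 n6←n0 n7←n6 n8←n7 n9←n7
Join-block Dom:
  n3: preds {n0,n5}: {n0} ∩ {n0,n3,n5} = {n0}; idom=n0
  n6: preds {n2,n5}: {n0,n1,n2} ∩ {n0,n3,n5} = {n0}; idom=n0
  n9: preds {n7,n8}: {n0,n6,n7} ∩ {n0,n6,n7,n8} = {n0,n6,n7}; idom=n7

DF walk-up:
  join n3 pred n0: · stop@n0
  join n3 pred n5: n5→n3 stop@n0
  join n6 pred n2: n2→n1 stop@n0
  join n6 pred n5: n5→n3 stop@n0
  join n9 pred n7: · stop@n7
  join n9 pred n8: n8 stop@n7
  n0 → ∅
  n1 → {n6}
  n2 → {n6}
  n3 → {n3,n6}
  n4 → ∅
  n5 → {n3,n6}
  n6 → ∅
  n7 → ∅
  n8 → {n9}
  n9 → ∅

DF(n5) = ["n3", "n6"]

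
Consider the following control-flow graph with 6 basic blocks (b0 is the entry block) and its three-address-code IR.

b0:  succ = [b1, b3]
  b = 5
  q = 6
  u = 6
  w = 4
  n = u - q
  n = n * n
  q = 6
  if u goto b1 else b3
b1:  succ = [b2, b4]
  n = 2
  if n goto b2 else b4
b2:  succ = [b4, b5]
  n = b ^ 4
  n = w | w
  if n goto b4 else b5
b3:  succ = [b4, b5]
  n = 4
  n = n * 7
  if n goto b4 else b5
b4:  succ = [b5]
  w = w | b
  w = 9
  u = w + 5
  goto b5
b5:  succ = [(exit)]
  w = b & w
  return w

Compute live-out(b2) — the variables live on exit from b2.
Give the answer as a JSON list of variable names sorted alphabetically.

Block summaries:
  b0: def={b,n,q,u,w} ue=∅
  b1: def={n} ue=∅
  b2: def={n} ue={b,w}
  b3: def={n} ue=∅
  b4: def={u,w} ue={b,w}
  b5: def={w} ue={b,w}

Liveness:
  b0: in=∅ out={b,w}
  b1: in={b,w} out={b,w}
  b2: in={b,w} out={b,w}
  b3: in={b,w} out={b,w}
  b4: in={b,w} out={b,w}
  b5: in={b,w} out=∅

live-out(b2) = ["b", "w"]

Answer: ["b", "w"]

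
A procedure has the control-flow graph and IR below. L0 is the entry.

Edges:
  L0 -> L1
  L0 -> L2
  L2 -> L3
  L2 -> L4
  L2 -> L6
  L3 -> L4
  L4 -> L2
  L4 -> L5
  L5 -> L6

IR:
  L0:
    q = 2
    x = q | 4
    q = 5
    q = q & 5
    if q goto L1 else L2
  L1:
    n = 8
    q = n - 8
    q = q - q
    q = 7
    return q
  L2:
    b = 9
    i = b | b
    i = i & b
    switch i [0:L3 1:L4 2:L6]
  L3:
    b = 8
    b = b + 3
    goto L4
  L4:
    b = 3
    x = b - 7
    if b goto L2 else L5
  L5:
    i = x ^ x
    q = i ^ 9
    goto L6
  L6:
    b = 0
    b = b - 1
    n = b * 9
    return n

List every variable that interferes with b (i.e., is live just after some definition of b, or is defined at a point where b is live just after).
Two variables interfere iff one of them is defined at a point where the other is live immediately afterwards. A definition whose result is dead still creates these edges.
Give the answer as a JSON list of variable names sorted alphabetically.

Answer: ["i", "x"]

Working:
Per-block:
  L0: def={q,x} ue=∅
  L1: def={n,q} ue=∅
  L2: def={b,i} ue=∅
  L3: def={b} ue=∅
  L4: def={b,x} ue=∅
  L5: def={i,q} ue={x}
  L6: def={b,n} ue=∅

Liveness:
  live L0: ∅→∅
  live L1: ∅→∅
  live L2: ∅→∅
  live L3: ∅→∅
  live L4: ∅→{x}
  live L5: {x}→∅
  live L6: ∅→∅

Interference:
  b — {i,x}
  i — {b}
  n — ∅
  q — ∅
  x — {b}

N(b) = ["i", "x"]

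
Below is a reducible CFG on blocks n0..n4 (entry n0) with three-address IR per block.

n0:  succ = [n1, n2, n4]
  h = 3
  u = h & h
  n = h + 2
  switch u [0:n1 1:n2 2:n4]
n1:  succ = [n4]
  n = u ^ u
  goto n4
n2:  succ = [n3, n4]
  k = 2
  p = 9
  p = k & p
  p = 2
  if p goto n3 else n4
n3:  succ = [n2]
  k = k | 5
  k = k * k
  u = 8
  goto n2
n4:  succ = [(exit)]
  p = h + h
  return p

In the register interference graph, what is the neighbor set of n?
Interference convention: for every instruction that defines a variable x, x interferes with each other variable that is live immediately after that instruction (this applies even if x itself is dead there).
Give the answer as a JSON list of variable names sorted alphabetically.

Answer: ["h", "u"]

Analysis:
def/use:
  n0: {h,n,u} / ∅
  n1: {n} / {u}
  n2: {k,p} / ∅
  n3: {k,u} / {k}
  n4: {p} / {h}

Liveness:
  n0: in=∅ out={h,u}
  n1: in={h,u} out={h}
  n2: in={h} out={h,k}
  n3: in={h,k} out={h}
  n4: in={h} out=∅

Conflict graph:
  h↔{k,n,p,u}
  k↔{h,p}
  n↔{h,u}
  p↔{h,k}
  u↔{h,n}

N(n) = ["h", "u"]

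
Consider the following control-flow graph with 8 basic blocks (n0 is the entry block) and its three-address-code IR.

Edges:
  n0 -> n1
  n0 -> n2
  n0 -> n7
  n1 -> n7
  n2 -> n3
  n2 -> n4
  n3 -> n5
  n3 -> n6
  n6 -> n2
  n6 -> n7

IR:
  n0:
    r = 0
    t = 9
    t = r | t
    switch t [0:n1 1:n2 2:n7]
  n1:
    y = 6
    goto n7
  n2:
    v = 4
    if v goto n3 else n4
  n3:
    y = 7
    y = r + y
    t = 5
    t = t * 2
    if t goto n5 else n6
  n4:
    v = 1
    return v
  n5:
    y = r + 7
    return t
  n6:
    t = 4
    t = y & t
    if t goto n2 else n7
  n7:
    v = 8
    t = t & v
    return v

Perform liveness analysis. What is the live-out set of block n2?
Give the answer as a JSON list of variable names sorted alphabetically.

Answer: ["r"]

Derivation:
Per-block:
  n0: {r,t} / ∅
  n1: {y} / ∅
  n2: {v} / ∅
  n3: {t,y} / {r}
  n4: {v} / ∅
  n5: {y} / {r,t}
  n6: {t} / {y}
  n7: {t,v} / {t}

Live sets:
  n0: in=∅ out={r,t}
  n1: in={t} out={t}
  n2: in={r} out={r}
  n3: in={r} out={r,t,y}
  n4: in=∅ out=∅
  n5: in={r,t} out=∅
  n6: in={r,y} out={r,t}
  n7: in={t} out=∅

live-out(n2) = ["r"]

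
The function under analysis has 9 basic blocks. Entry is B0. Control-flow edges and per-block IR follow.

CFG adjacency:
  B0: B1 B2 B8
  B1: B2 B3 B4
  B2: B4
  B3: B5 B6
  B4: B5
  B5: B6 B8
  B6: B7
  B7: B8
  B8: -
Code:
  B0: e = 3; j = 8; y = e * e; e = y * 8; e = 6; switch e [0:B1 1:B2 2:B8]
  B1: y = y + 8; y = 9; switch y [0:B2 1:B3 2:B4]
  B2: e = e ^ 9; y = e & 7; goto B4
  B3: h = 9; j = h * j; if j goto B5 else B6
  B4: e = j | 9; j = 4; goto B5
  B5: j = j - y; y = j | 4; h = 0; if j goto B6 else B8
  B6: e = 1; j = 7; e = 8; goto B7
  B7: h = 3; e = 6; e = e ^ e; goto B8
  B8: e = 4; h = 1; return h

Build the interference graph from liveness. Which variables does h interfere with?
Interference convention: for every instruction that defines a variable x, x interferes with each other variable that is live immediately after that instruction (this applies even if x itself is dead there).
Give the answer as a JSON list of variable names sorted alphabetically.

Answer: ["j", "y"]

Analysis:
Block summaries:
  B0 def {e,j,y} use ∅
  B1 def {y} use {y}
  B2 def {e,y} use {e}
  B3 def {h,j} use {j}
  B4 def {e,j} use {j}
  B5 def {h,j,y} use {j,y}
  B6 def {e,j} use ∅
  B7 def {e,h} use ∅
  B8 def {e,h} use ∅

Liveness:
  B0: in=∅ out={e,j,y}
  B1: in={e,j,y} out={e,j,y}
  B2: in={e,j} out={j,y}
  B3: in={j,y} out={j,y}
  B4: in={j,y} out={j,y}
  B5: in={j,y} out=∅
  B6: in=∅ out=∅
  B7: in=∅ out=∅
  B8: in=∅ out=∅

Interfere edges:
  e — {j,y}
  h — {j,y}
  j — {e,h,y}
  y — {e,h,j}

N(h) = ["j", "y"]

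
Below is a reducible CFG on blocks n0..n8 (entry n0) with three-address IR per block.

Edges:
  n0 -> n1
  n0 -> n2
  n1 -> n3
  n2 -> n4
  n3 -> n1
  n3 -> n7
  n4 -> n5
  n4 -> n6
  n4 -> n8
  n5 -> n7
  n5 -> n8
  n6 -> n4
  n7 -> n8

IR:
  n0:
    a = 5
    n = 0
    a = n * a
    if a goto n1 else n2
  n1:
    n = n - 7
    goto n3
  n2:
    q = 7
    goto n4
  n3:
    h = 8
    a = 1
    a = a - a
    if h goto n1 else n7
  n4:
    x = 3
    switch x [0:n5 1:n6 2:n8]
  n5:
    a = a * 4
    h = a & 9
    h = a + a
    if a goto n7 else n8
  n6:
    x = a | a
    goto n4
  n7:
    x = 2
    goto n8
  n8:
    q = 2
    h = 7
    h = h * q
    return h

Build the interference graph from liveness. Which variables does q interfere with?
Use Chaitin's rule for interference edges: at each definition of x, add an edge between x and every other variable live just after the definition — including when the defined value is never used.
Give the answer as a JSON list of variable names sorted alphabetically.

Per-block:
  n0: def={a,n} ue=∅
  n1: def={n} ue={n}
  n2: def={q} ue=∅
  n3: def={a,h} ue=∅
  n4: def={x} ue=∅
  n5: def={a,h} ue={a}
  n6: def={x} ue={a}
  n7: def={x} ue=∅
  n8: def={h,q} ue=∅

Liveness:
  live n0: ∅→{a,n}
  live n1: {n}→{n}
  live n2: {a}→{a}
  live n3: {n}→{n}
  live n4: {a}→{a}
  live n5: {a}→∅
  live n6: {a}→{a}
  live n7: ∅→∅
  live n8: ∅→∅

Conflict graph:
  a: {h,n,q,x}
  h: {a,n,q}
  n: {a,h}
  q: {a,h}
  x: {a}

N(q) = ["a", "h"]

Answer: ["a", "h"]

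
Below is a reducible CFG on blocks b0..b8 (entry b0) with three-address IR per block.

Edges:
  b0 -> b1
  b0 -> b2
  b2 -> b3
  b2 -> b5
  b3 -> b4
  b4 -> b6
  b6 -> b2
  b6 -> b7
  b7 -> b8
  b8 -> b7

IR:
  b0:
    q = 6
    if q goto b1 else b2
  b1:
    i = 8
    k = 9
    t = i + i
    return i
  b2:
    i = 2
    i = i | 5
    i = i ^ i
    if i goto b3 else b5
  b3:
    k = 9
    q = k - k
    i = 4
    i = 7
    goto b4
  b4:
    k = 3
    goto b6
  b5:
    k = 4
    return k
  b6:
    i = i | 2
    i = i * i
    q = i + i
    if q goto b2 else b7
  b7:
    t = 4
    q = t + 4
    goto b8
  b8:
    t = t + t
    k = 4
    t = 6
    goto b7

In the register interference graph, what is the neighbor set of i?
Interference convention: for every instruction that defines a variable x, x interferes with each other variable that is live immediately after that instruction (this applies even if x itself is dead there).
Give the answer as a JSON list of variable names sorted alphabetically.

Answer: ["k", "t"]

Working:
Per-block:
  b0: def={q} ue=∅
  b1: def={i,k,t} ue=∅
  b2: def={i} ue=∅
  b3: def={i,k,q} ue=∅
  b4: def={k} ue=∅
  b5: def={k} ue=∅
  b6: def={i,q} ue={i}
  b7: def={q,t} ue=∅
  b8: def={k,t} ue={t}

Live sets:
  live b0: ∅→∅
  live b1: ∅→∅
  live b2: ∅→∅
  live b3: ∅→{i}
  live b4: {i}→{i}
  live b5: ∅→∅
  live b6: {i}→∅
  live b7: ∅→{t}
  live b8: {t}→∅

Interference:
  i↔{k,t}
  k↔{i}
  q↔{t}
  t↔{i,q}

N(i) = ["k", "t"]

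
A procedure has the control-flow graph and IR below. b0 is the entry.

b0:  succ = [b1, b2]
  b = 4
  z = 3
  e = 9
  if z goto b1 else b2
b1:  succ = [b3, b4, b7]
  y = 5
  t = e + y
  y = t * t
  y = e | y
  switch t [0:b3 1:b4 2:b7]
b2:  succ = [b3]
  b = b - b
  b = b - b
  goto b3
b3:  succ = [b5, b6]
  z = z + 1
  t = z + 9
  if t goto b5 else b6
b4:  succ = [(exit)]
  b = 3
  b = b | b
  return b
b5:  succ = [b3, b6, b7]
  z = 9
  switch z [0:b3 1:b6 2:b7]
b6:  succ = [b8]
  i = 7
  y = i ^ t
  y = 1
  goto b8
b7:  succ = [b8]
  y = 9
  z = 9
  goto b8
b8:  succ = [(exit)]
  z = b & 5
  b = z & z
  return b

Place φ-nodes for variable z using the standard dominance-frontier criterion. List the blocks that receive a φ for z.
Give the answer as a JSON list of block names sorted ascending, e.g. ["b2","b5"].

Answer: ["b3", "b6", "b7", "b8"]

Analysis:
idom tree: b1←b0 b2←b0 b3←b0 b4←b1 b5←b3 b6←b3 b7←b0 b8←b0
Dom∩ at merges:
  b3: preds {b1,b2,b5}: {b0,b1} ∩ {b0,b2} ∩ {b0,b3,b5} = {b0}; idom=b0
  b6: preds {b3,b5}: {b0,b3} ∩ {b0,b3,b5} = {b0,b3}; idom=b3
  b7: preds {b1,b5}: {b0,b1} ∩ {b0,b3,b5} = {b0}; idom=b0
  b8: preds {b6,b7}: {b0,b3,b6} ∩ {b0,b7} = {b0}; idom=b0

DF walk-up:
  b3←b1: walk b1 to b0
  b3←b2: walk b2 to b0
  b3←b5: walk b5→b3 to b0
  b6←b3: walk · to b3
  b6←b5: walk b5 to b3
  b7←b1: walk b1 to b0
  b7←b5: walk b5→b3 to b0
  b8←b6: walk b6→b3 to b0
  b8←b7: walk b7 to b0
  DF(b0)=∅
  DF(b1)={b3,b7}
  DF(b2)={b3}
  DF(b3)={b3,b7,b8}
  DF(b4)=∅
  DF(b5)={b3,b6,b7}
  DF(b6)={b8}
  DF(b7)={b8}
  DF(b8)=∅

φ for z: defs {b0,b3,b5,b7,b8}
  DF⁺ = {b3,b6,b7,b8}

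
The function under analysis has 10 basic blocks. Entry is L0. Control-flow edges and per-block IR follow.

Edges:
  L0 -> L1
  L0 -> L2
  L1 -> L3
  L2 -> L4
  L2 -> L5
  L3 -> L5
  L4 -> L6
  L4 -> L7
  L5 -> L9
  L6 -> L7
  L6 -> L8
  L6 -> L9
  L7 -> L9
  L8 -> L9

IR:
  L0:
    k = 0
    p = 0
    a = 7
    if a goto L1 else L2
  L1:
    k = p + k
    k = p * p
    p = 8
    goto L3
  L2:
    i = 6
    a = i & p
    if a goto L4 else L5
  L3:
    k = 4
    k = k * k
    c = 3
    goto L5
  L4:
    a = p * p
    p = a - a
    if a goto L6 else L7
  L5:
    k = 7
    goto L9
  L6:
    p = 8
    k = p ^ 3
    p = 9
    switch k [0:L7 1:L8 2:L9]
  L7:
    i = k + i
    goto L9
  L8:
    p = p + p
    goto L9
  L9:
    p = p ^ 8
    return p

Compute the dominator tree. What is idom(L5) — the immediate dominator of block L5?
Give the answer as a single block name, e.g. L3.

Answer: L0

Derivation:
idom tree: L1←L0 L2←L0 L3←L1 L4←L2 L5←L0 L6←L4 L7←L4 L8←L6 L9←L0
Dom∩ at merges:
  L5: preds {L2,L3}: {L0,L2} ∩ {L0,L1,L3} = {L0}; idom=L0
  L7: preds {L4,L6}: {L0,L2,L4} ∩ {L0,L2,L4,L6} = {L0,L2,L4}; idom=L4
  L9: preds {L5,L6,L7,L8}: {L0,L5} ∩ {L0,L2,L4,L6} ∩ {L0,L2,L4,L7} ∩ {L0,L2,L4,L6,L8} = {L0}; idom=L0

idom(L5) = L0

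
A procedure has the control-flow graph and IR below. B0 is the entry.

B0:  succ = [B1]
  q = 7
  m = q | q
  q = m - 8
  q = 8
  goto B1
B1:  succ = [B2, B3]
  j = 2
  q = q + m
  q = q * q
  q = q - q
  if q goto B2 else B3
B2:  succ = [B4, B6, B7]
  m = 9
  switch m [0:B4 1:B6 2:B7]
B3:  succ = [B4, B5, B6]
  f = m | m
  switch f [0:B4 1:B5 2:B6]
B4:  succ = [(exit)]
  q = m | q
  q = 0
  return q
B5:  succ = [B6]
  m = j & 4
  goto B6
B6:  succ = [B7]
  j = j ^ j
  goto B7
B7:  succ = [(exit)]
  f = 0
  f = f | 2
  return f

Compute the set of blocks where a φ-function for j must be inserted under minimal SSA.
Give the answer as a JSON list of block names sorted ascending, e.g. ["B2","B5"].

idom tree: B1←B0 B2←B1 B3←B1 B4←B1 B5←B3 B6←B1 B7←B1
Join-block Dom:
  B4: preds {B2,B3}: {B0,B1,B2} ∩ {B0,B1,B3} = {B0,B1}; idom=B1
  B6: preds {B2,B3,B5}: {B0,B1,B2} ∩ {B0,B1,B3} ∩ {B0,B1,B3,B5} = {B0,B1}; idom=B1
  B7: preds {B2,B6}: {B0,B1,B2} ∩ {B0,B1,B6} = {B0,B1}; idom=B1

DF derivation:
  B4←B2: walk B2 to B1
  B4←B3: walk B3 to B1
  B6←B2: walk B2 to B1
  B6←B3: walk B3 to B1
  B6←B5: walk B5→B3 to B1
  B7←B2: walk B2 to B1
  B7←B6: walk B6 to B1
  B0: DF=∅
  B1: DF=∅
  B2: DF={B4,B6,B7}
  B3: DF={B4,B6}
  B4: DF=∅
  B5: DF={B6}
  B6: DF={B7}
  B7: DF=∅

φ for j: defs {B1,B6}
  DF⁺ = {B7}

Answer: ["B7"]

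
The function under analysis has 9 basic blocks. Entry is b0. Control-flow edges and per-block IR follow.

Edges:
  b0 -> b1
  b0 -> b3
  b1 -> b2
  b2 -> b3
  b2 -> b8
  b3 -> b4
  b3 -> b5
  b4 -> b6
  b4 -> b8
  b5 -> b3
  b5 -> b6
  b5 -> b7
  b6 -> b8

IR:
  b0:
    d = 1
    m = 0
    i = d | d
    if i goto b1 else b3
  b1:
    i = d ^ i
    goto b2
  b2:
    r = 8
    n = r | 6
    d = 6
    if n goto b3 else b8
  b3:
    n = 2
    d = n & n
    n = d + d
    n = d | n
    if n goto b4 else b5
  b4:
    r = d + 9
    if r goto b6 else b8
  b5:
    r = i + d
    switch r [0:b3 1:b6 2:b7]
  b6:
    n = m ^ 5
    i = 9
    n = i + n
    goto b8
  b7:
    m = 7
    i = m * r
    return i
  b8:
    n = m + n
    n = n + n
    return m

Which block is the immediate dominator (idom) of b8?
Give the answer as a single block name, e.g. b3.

idom tree: b1←b0 b2←b1 b3←b0 b4←b3 b5←b3 b6←b3 b7←b5 b8←b0
Join-block Dom:
  b3: preds {b0,b2,b5}: {b0} ∩ {b0,b1,b2} ∩ {b0,b3,b5} = {b0}; idom=b0
  b6: preds {b4,b5}: {b0,b3,b4} ∩ {b0,b3,b5} = {b0,b3}; idom=b3
  b8: preds {b2,b4,b6}: {b0,b1,b2} ∩ {b0,b3,b4} ∩ {b0,b3,b6} = {b0}; idom=b0

idom(b8) = b0

Answer: b0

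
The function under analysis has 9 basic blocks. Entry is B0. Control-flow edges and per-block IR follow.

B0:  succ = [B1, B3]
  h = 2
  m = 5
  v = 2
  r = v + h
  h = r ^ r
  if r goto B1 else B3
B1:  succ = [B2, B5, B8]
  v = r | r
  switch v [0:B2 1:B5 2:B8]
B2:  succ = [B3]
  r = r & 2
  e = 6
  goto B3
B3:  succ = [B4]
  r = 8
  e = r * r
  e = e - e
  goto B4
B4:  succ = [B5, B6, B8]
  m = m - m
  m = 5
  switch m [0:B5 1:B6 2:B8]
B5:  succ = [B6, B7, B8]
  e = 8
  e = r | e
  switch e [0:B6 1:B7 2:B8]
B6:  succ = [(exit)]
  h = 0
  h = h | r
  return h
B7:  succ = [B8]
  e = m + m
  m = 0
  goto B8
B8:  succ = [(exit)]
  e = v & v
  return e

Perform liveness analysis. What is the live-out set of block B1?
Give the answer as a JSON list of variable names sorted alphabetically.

def/use:
  B0: {h,m,r,v} / ∅
  B1: {v} / {r}
  B2: {e,r} / {r}
  B3: {e,r} / ∅
  B4: {m} / {m}
  B5: {e} / {r}
  B6: {h} / {r}
  B7: {e,m} / {m}
  B8: {e} / {v}

Liveness:
  B0 li=∅ lo={m,r,v}
  B1 li={m,r} lo={m,r,v}
  B2 li={m,r,v} lo={m,v}
  B3 li={m,v} lo={m,r,v}
  B4 li={m,r,v} lo={m,r,v}
  B5 li={m,r,v} lo={m,r,v}
  B6 li={r} lo=∅
  B7 li={m,v} lo={v}
  B8 li={v} lo=∅

live-out(B1) = ["m", "r", "v"]

Answer: ["m", "r", "v"]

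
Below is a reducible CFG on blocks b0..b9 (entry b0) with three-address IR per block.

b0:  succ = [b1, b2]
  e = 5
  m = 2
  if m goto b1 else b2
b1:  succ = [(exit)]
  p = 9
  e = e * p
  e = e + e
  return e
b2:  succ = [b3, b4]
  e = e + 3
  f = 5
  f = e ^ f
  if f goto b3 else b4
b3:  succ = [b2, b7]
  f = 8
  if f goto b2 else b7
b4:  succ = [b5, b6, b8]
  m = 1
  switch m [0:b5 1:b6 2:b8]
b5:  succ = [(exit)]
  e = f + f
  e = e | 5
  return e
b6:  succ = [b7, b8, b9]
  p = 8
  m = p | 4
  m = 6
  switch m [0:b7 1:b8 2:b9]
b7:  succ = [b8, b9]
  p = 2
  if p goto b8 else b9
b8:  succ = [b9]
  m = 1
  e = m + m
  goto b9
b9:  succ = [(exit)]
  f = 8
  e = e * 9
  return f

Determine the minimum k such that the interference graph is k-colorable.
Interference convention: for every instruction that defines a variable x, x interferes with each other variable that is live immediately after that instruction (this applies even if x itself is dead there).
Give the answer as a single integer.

Answer: 3

Derivation:
Block summaries:
  b0: def={e,m} ue=∅
  b1: def={e,p} ue={e}
  b2: def={e,f} ue={e}
  b3: def={f} ue=∅
  b4: def={m} ue=∅
  b5: def={e} ue={f}
  b6: def={m,p} ue=∅
  b7: def={p} ue=∅
  b8: def={e,m} ue=∅
  b9: def={e,f} ue={e}

Liveness:
  b0: in=∅ out={e}
  b1: in={e} out=∅
  b2: in={e} out={e,f}
  b3: in={e} out={e}
  b4: in={e,f} out={e,f}
  b5: in={f} out=∅
  b6: in={e} out={e}
  b7: in={e} out={e}
  b8: in=∅ out={e}
  b9: in={e} out=∅

Interfere edges:
  e: {f,m,p}
  f: {e,m}
  m: {e,f}
  p: {e}

Chromatic number:
  {e,f,m} pairwise interfere (3-clique) ⇒ χ ≥ 3
  assign e→R0 f→R1 m→R2 p→R1 — no edge inside a register ⇒ χ ≤ 3
  χ = 3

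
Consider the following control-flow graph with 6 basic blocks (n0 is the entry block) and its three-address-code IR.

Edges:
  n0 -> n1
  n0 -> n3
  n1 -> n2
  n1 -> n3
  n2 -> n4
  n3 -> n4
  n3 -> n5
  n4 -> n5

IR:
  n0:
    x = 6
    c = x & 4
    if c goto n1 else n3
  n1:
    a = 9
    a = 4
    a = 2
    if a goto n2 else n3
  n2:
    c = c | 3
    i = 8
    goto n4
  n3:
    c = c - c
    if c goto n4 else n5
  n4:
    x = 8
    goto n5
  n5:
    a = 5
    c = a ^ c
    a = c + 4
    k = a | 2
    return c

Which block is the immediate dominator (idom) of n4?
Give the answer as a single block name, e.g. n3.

Answer: n0

Working:
idom tree: n1←n0 n2←n1 n3←n0 n4←n0 n5←n0
Dom∩ at merges:
  n3: preds {n0,n1}: {n0} ∩ {n0,n1} = {n0}; idom=n0
  n4: preds {n2,n3}: {n0,n1,n2} ∩ {n0,n3} = {n0}; idom=n0
  n5: preds {n3,n4}: {n0,n3} ∩ {n0,n4} = {n0}; idom=n0

idom(n4) = n0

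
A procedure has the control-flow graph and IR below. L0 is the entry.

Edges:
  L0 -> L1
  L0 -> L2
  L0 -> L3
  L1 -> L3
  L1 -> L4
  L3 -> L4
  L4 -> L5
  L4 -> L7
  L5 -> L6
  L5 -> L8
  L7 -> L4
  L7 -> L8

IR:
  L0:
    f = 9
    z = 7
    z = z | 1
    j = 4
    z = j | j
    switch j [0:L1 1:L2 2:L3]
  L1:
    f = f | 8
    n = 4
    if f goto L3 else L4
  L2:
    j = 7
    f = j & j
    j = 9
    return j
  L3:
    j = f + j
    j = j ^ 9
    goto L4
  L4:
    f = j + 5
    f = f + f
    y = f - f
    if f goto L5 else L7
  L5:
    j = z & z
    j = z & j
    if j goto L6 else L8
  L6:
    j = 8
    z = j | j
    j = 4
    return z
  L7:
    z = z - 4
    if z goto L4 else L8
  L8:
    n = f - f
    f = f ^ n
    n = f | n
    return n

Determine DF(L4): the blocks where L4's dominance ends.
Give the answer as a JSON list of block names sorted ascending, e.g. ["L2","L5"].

Answer: ["L4"]

Working:
idom tree: L1←L0 L2←L0 L3←L0 L4←L0 L5←L4 L6←L5 L7←L4 L8←L4
Dom∩ at merges:
  L3: preds {L0,L1}: {L0} ∩ {L0,L1} = {L0}; idom=L0
  L4: preds {L1,L3,L7}: {L0,L1} ∩ {L0,L3} ∩ {L0,L4,L7} = {L0}; idom=L0
  L8: preds {L5,L7}: {L0,L4,L5} ∩ {L0,L4,L7} = {L0,L4}; idom=L4

Frontier:
  join L3 pred L0: · stop@L0
  join L3 pred L1: L1 stop@L0
  join L4 pred L1: L1 stop@L0
  join L4 pred L3: L3 stop@L0
  join L4 pred L7: L7→L4 stop@L0
  join L8 pred L5: L5 stop@L4
  join L8 pred L7: L7 stop@L4
  DF(L0)=∅
  DF(L1)={L3,L4}
  DF(L2)=∅
  DF(L3)={L4}
  DF(L4)={L4}
  DF(L5)={L8}
  DF(L6)=∅
  DF(L7)={L4,L8}
  DF(L8)=∅

DF(L4) = ["L4"]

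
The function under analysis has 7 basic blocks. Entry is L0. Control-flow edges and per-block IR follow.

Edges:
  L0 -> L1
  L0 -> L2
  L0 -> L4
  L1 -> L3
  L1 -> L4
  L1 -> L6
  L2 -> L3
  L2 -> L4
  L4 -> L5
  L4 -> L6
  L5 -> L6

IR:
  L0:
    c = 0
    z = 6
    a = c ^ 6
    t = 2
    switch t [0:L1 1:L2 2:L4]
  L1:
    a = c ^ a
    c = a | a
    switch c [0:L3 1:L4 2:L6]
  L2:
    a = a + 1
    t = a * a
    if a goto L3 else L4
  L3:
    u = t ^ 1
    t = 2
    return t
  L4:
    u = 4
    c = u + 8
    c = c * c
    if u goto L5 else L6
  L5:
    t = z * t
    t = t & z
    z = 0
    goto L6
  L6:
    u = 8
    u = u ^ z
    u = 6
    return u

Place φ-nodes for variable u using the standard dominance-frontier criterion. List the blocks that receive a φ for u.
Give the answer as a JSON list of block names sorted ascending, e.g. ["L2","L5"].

idom tree: L1←L0 L2←L0 L3←L0 L4←L0 L5←L4 L6←L0
Join-block Dom:
  L3: preds {L1,L2}: {L0,L1} ∩ {L0,L2} = {L0}; idom=L0
  L4: preds {L0,L1,L2}: {L0} ∩ {L0,L1} ∩ {L0,L2} = {L0}; idom=L0
  L6: preds {L1,L4,L5}: {L0,L1} ∩ {L0,L4} ∩ {L0,L4,L5} = {L0}; idom=L0

Frontier:
  L3←L1: walk L1 to L0
  L3←L2: walk L2 to L0
  L4←L0: walk · to L0
  L4←L1: walk L1 to L0
  L4←L2: walk L2 to L0
  L6←L1: walk L1 to L0
  L6←L4: walk L4 to L0
  L6←L5: walk L5→L4 to L0
  DF(L0)=∅
  DF(L1)={L3,L4,L6}
  DF(L2)={L3,L4}
  DF(L3)=∅
  DF(L4)={L6}
  DF(L5)={L6}
  DF(L6)=∅

φ for u: defs {L3,L4,L6}
  DF⁺ = {L6}

Answer: ["L6"]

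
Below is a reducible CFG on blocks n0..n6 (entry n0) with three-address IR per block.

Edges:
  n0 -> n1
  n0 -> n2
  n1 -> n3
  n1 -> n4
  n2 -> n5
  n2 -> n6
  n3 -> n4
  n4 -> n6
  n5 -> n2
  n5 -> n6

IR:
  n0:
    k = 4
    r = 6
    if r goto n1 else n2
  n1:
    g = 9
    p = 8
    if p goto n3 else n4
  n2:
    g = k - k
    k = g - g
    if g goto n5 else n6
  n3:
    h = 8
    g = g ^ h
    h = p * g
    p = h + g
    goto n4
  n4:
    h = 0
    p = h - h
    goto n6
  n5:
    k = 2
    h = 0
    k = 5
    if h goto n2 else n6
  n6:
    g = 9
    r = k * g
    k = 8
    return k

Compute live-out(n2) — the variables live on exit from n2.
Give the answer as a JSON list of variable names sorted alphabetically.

Block summaries:
  n0: {k,r} / ∅
  n1: {g,p} / ∅
  n2: {g,k} / {k}
  n3: {g,h,p} / {g,p}
  n4: {h,p} / ∅
  n5: {h,k} / ∅
  n6: {g,k,r} / {k}

Live sets:
  n0: in=∅ out={k}
  n1: in={k} out={g,k,p}
  n2: in={k} out={k}
  n3: in={g,k,p} out={k}
  n4: in={k} out={k}
  n5: in=∅ out={k}
  n6: in={k} out=∅

live-out(n2) = ["k"]

Answer: ["k"]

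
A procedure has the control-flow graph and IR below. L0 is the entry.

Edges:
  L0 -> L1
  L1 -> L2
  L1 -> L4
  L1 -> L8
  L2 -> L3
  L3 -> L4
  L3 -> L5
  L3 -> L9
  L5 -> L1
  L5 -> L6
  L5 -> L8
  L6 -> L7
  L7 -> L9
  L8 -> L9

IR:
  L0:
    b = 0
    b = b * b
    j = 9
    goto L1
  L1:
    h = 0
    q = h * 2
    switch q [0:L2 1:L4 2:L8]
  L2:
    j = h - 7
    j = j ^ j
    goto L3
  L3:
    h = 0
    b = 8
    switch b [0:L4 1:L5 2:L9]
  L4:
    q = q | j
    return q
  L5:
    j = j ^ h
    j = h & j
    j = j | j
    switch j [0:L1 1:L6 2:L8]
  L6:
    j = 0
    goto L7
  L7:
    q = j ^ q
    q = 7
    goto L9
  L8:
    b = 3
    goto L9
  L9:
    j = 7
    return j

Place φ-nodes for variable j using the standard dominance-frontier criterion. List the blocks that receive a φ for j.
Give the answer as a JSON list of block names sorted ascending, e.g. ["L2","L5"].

Answer: ["L1", "L4", "L8", "L9"]

Working:
idom tree: L1←L0 L2←L1 L3←L2 L4←L1 L5←L3 L6←L5 L7←L6 L8←L1 L9←L1
Dom at joins:
  L1: preds {L0,L5}: {L0} ∩ {L0,L1,L2,L3,L5} = {L0}; idom=L0
  L4: preds {L1,L3}: {L0,L1} ∩ {L0,L1,L2,L3} = {L0,L1}; idom=L1
  L8: preds {L1,L5}: {L0,L1} ∩ {L0,L1,L2,L3,L5} = {L0,L1}; idom=L1
  L9: preds {L3,L7,L8}: {L0,L1,L2,L3} ∩ {L0,L1,L2,L3,L5,L6,L7} ∩ {L0,L1,L8} = {L0,L1}; idom=L1

DF derivation:
  L1←L0: walk · to L0
  L1←L5: walk L5→L3→L2→L1 to L0
  L4←L1: walk · to L1
  L4←L3: walk L3→L2 to L1
  L8←L1: walk · to L1
  L8←L5: walk L5→L3→L2 to L1
  L9←L3: walk L3→L2 to L1
  L9←L7: walk L7→L6→L5→L3→L2 to L1
  L9←L8: walk L8 to L1
  L0 → ∅
  L1 → {L1}
  L2 → {L1,L4,L8,L9}
  L3 → {L1,L4,L8,L9}
  L4 → ∅
  L5 → {L1,L8,L9}
  L6 → {L9}
  L7 → {L9}
  L8 → {L9}
  L9 → ∅

φ for j: defs {L0,L2,L5,L6,L9}
  DF⁺ = {L1,L4,L8,L9}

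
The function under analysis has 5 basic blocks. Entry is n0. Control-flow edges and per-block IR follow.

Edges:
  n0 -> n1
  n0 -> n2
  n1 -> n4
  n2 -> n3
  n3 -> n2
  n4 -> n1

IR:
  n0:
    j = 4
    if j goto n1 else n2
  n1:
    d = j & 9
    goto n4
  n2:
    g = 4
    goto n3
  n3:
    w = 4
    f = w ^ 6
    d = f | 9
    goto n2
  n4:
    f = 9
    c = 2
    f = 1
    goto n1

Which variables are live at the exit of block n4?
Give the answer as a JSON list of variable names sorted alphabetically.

Per-block:
  n0 def {j} use ∅
  n1 def {d} use {j}
  n2 def {g} use ∅
  n3 def {d,f,w} use ∅
  n4 def {c,f} use ∅

Backward fixpoint:
  n0 li=∅ lo={j}
  n1 li={j} lo={j}
  n2 li=∅ lo=∅
  n3 li=∅ lo=∅
  n4 li={j} lo={j}

live-out(n4) = ["j"]

Answer: ["j"]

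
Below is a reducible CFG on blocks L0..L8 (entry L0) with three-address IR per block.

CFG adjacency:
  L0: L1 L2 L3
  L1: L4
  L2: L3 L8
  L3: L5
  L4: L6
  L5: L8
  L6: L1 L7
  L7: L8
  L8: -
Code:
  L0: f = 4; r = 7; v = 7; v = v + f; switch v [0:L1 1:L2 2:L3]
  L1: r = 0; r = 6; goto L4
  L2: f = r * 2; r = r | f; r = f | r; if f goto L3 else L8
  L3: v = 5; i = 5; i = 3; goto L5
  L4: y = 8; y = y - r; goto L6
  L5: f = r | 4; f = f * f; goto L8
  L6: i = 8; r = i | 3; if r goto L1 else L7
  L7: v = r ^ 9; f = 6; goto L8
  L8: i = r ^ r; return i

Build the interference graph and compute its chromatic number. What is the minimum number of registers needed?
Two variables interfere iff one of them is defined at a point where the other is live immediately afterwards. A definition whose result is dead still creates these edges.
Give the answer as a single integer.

Per-block:
  L0 def {f,r,v} use ∅
  L1 def {r} use ∅
  L2 def {f,r} use {r}
  L3 def {i,v} use ∅
  L4 def {y} use {r}
  L5 def {f} use {r}
  L6 def {i,r} use ∅
  L7 def {f,v} use {r}
  L8 def {i} use {r}

Backward fixpoint:
  L0 li=∅ lo={r}
  L1 li=∅ lo={r}
  L2 li={r} lo={r}
  L3 li={r} lo={r}
  L4 li={r} lo=∅
  L5 li={r} lo={r}
  L6 li=∅ lo={r}
  L7 li={r} lo={r}
  L8 li={r} lo=∅

Conflict graph:
  f — {r,v}
  i — {r}
  r — {f,i,v,y}
  v — {f,r}
  y — {r}

Chromatic number:
  {f,r,v} pairwise interfere (3-clique) ⇒ χ ≥ 3
  assign f→r1 i→r1 r→r0 v→r2 y→r1 — no edge inside a register ⇒ χ ≤ 3
  χ = 3

Answer: 3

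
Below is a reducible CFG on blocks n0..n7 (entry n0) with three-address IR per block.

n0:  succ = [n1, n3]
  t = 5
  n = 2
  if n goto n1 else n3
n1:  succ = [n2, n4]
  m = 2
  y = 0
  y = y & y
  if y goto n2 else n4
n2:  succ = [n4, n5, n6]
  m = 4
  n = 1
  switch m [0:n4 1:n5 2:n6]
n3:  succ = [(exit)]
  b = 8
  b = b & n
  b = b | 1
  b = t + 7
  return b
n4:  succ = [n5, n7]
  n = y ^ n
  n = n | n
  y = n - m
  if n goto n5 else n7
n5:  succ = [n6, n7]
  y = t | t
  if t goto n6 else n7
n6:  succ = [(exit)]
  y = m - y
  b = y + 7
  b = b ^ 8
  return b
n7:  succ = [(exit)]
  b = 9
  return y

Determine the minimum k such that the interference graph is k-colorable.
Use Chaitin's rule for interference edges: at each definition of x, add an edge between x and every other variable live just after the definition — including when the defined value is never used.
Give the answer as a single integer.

def/use:
  n0: def={n,t} ue=∅
  n1: def={m,y} ue=∅
  n2: def={m,n} ue=∅
  n3: def={b} ue={n,t}
  n4: def={n,y} ue={m,n,y}
  n5: def={y} ue={t}
  n6: def={b,y} ue={m,y}
  n7: def={b} ue={y}

Live sets:
  live n0: ∅→{n,t}
  live n1: {n,t}→{m,n,t,y}
  live n2: {t,y}→{m,n,t,y}
  live n3: {n,t}→∅
  live n4: {m,n,t,y}→{m,t,y}
  live n5: {m,t}→{m,y}
  live n6: {m,y}→∅
  live n7: {y}→∅

Interfere edges:
  b — {n,t,y}
  m — {n,t,y}
  n — {b,m,t,y}
  t — {b,m,n,y}
  y — {b,m,n,t}

Registers:
  clique {b,n,t,y} ⇒ need ≥ 4
  4-colouring: R0={n}  R1={t}  R2={y}  R3={b,m}
  χ = 4

Answer: 4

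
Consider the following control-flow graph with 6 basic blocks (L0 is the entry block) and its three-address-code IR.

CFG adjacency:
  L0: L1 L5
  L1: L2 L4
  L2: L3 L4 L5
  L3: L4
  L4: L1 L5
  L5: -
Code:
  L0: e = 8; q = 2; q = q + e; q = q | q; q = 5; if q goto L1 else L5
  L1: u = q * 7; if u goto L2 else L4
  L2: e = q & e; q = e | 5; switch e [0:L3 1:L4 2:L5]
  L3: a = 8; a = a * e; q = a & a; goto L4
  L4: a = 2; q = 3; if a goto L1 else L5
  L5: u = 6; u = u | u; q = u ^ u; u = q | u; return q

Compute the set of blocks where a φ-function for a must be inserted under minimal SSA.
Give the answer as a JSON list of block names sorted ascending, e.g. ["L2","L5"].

idom tree: L1←L0 L2←L1 L3←L2 L4←L1 L5←L0
Dom∩ at merges:
  L1: preds {L0,L4}: {L0} ∩ {L0,L1,L4} = {L0}; idom=L0
  L4: preds {L1,L2,L3}: {L0,L1} ∩ {L0,L1,L2} ∩ {L0,L1,L2,L3} = {L0,L1}; idom=L1
  L5: preds {L0,L2,L4}: {L0} ∩ {L0,L1,L2} ∩ {L0,L1,L4} = {L0}; idom=L0

DF walk-up:
  L1←L0: walk · to L0
  L1←L4: walk L4→L1 to L0
  L4←L1: walk · to L1
  L4←L2: walk L2 to L1
  L4←L3: walk L3→L2 to L1
  L5←L0: walk · to L0
  L5←L2: walk L2→L1 to L0
  L5←L4: walk L4→L1 to L0
  L0 → ∅
  L1 → {L1,L5}
  L2 → {L4,L5}
  L3 → {L4}
  L4 → {L1,L5}
  L5 → ∅

φ for a: defs {L3,L4}
  DF⁺ = {L1,L4,L5}

Answer: ["L1", "L4", "L5"]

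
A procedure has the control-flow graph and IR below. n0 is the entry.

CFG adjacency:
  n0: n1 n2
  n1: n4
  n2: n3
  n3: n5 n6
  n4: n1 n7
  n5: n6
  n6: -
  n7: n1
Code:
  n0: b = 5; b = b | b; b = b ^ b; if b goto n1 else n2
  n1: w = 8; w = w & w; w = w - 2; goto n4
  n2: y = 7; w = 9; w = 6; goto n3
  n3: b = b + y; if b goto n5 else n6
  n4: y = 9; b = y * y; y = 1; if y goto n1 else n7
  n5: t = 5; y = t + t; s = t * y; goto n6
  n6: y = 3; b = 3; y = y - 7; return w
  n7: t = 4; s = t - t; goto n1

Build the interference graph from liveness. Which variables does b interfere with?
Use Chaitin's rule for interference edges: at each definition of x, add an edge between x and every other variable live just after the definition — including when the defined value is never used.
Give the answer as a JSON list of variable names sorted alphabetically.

Block summaries:
  n0: {b} / ∅
  n1: {w} / ∅
  n2: {w,y} / ∅
  n3: {b} / {b,y}
  n4: {b,y} / ∅
  n5: {s,t,y} / ∅
  n6: {b,y} / {w}
  n7: {s,t} / ∅

Liveness:
  live n0: ∅→{b}
  live n1: ∅→∅
  live n2: {b}→{b,w,y}
  live n3: {b,w,y}→{w}
  live n4: ∅→∅
  live n5: {w}→{w}
  live n6: {w}→∅
  live n7: ∅→∅

Interference:
  b↔{w,y}
  s↔{w}
  t↔{w,y}
  w↔{b,s,t,y}
  y↔{b,t,w}

N(b) = ["w", "y"]

Answer: ["w", "y"]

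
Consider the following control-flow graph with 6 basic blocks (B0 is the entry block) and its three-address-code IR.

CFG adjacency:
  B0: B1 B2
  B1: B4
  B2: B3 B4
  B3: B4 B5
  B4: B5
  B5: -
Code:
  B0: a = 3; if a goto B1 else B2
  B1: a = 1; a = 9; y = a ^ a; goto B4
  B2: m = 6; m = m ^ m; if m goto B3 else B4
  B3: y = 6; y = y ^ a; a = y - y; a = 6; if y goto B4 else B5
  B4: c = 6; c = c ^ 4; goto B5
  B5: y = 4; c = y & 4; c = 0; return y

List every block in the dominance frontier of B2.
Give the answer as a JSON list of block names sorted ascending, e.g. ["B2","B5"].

Answer: ["B4", "B5"]

Derivation:
idom tree: B1←B0 B2←B0 B3←B2 B4←B0 B5←B0
Dom at joins:
  B4: preds {B1,B2,B3}: {B0,B1} ∩ {B0,B2} ∩ {B0,B2,B3} = {B0}; idom=B0
  B5: preds {B3,B4}: {B0,B2,B3} ∩ {B0,B4} = {B0}; idom=B0

Frontier:
  join B4 pred B1: B1 stop@B0
  join B4 pred B2: B2 stop@B0
  join B4 pred B3: B3→B2 stop@B0
  join B5 pred B3: B3→B2 stop@B0
  join B5 pred B4: B4 stop@B0
  B0: DF=∅
  B1: DF={B4}
  B2: DF={B4,B5}
  B3: DF={B4,B5}
  B4: DF={B5}
  B5: DF=∅

DF(B2) = ["B4", "B5"]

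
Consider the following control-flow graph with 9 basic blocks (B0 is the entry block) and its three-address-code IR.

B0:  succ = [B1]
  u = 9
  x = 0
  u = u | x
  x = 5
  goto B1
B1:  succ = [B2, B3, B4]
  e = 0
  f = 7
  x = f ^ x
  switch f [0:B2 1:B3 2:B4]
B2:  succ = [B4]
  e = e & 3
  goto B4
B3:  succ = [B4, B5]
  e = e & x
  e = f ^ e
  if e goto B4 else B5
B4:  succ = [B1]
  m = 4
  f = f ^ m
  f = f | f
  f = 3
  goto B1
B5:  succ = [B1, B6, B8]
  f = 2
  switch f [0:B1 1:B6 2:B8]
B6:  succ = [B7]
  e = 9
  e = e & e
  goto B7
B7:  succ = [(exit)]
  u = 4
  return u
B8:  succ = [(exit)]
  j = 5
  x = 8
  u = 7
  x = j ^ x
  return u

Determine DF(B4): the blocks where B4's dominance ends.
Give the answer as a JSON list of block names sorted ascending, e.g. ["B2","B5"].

Answer: ["B1"]

Analysis:
idom tree: B1←B0 B2←B1 B3←B1 B4←B1 B5←B3 B6←B5 B7←B6 B8←B5
Join-block Dom:
  B1: preds {B0,B4,B5}: {B0} ∩ {B0,B1,B4} ∩ {B0,B1,B3,B5} = {B0}; idom=B0
  B4: preds {B1,B2,B3}: {B0,B1} ∩ {B0,B1,B2} ∩ {B0,B1,B3} = {B0,B1}; idom=B1

DF derivation:
  join B1 pred B0: · stop@B0
  join B1 pred B4: B4→B1 stop@B0
  join B1 pred B5: B5→B3→B1 stop@B0
  join B4 pred B1: · stop@B1
  join B4 pred B2: B2 stop@B1
  join B4 pred B3: B3 stop@B1
  DF(B0)=∅
  DF(B1)={B1}
  DF(B2)={B4}
  DF(B3)={B1,B4}
  DF(B4)={B1}
  DF(B5)={B1}
  DF(B6)=∅
  DF(B7)=∅
  DF(B8)=∅

DF(B4) = ["B1"]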